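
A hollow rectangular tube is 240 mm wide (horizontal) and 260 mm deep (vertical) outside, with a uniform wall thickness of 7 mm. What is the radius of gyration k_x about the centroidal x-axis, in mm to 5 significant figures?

Split into non-overlapping primitives; take the origin at the lower-left of the bounding box.
Outer rectangle: 240 × 260, A = 62 400 mm², y = 130 mm, Ī = 351 520 000 mm⁴.
Inner void (subtracted): 226 × 246, A = 55 596 mm², y = 130 mm, Ī = 280 370 628 mm⁴.
By symmetry the centroid is at mid-height, ȳ = 130 mm.
All pieces are centred on the centroidal x-axis, so I = ΣĪ (holes subtracted) = 71 149 372 mm⁴.
Radius of gyration: k = √(I/A) = √(71 149 372 / 6 804) = 102.2594 mm.

k_x ≈ 102.26 mm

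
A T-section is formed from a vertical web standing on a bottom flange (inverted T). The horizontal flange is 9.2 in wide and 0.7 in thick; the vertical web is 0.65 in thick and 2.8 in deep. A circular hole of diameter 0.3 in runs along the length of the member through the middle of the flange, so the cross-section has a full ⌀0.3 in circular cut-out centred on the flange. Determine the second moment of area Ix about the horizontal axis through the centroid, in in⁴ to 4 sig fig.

Ix ≈ 5.787 in⁴

Decompose the section into non-overlapping parts with the origin at the bottom-left of its bounding rectangle.
Flange: 9.2 × 0.7, A = 6.44 in², y = 0.35 in, Ī = 0.262967 in⁴.
Web: 0.65 × 2.8, A = 1.82 in², y = 2.1 in, Ī = 1.18907 in⁴.
Hole (subtracted): ⌀0.3, A = 0.0706858 in², y = 0.35 in, Ī = 0.000397608 in⁴.
Centroid: ȳ = ΣA·y / ΣA = 0.738921 in.
Transfer each piece to the horizontal axis through the centroid using Ī + A·d² with d = y − 0.738921:
  flange: d = -0.388921 in → contributes +1.23708 in⁴
  web: d = 1.36108 in → contributes +4.56068 in⁴
  hole: d = -0.388921 in → contributes −0.0110895 in⁴
Total I = 5.78667 in⁴.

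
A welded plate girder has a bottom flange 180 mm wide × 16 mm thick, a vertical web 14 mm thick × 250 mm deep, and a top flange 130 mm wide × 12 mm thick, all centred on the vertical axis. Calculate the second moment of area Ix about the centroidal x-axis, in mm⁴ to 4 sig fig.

Ix ≈ 9.200 × 10⁷ mm⁴

Treat the section as a set of non-overlapping primitives; coordinates are from the bounding-box lower-left.
Bottom plate: 180 × 16, A = 2 880 mm², y = 8 mm, Ī = 61 440 mm⁴.
Web plate: 14 × 250, A = 3 500 mm², y = 141 mm, Ī = 18 229 167 mm⁴.
Top plate: 130 × 12, A = 1 560 mm², y = 272 mm, Ī = 18 720 mm⁴.
Centroid: ȳ = ΣA·y / ΣA = 118.496 mm.
Transfer each piece to the centroidal x-axis using Ī + A·d² with d = y − 118.496:
  bottom plate: d = -110.496 mm → contributes +35 224 555 mm⁴
  web plate: d = 22.5038 mm → contributes +20 001 637 mm⁴
  top plate: d = 153.504 mm → contributes +36 777 640 mm⁴
Total I = 92 003 832 mm⁴.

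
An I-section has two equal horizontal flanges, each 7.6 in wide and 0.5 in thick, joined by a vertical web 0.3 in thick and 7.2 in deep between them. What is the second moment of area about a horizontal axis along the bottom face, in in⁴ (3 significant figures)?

Decompose the section into non-overlapping parts with the origin at the bottom-left of its bounding rectangle.
Bottom flange: 7.6 × 0.5, A = 3.8 in², y = 0.25 in, Ī = 0.079167 in⁴.
Web: 0.3 × 7.2, A = 2.16 in², y = 4.1 in, Ī = 9.3312 in⁴.
Top flange: 7.6 × 0.5, A = 3.8 in², y = 7.95 in, Ī = 0.079167 in⁴.
Transfer each piece to the bottom edge using Ī + A·d² with d = y − 0:
  bottom flange: d = 0.25 in → contributes +0.31667 in⁴
  web: d = 4.1 in → contributes +45.641 in⁴
  top flange: d = 7.95 in → contributes +240.25 in⁴
Total I = 286.21 in⁴.

I_base ≈ 286 in⁴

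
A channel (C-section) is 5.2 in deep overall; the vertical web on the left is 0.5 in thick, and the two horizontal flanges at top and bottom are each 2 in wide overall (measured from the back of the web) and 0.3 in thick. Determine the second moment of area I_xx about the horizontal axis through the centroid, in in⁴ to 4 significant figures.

Decompose the section into non-overlapping parts with the origin at the bottom-left of its bounding rectangle.
Web: 0.5 × 5.2, A = 2.6 in², y = 2.6 in, Ī = 5.85867 in⁴.
Top flange (beyond web): 1.5 × 0.3, A = 0.45 in², y = 5.05 in, Ī = 0.003375 in⁴.
Bottom flange (beyond web): 1.5 × 0.3, A = 0.45 in², y = 0.15 in, Ī = 0.003375 in⁴.
By symmetry the centroid is at mid-height, ȳ = 2.6 in.
Transfer each piece to the horizontal axis through the centroid using Ī + A·d² with d = y − 2.6:
  web: d = 0 in → contributes +5.85867 in⁴
  top flange (beyond web): d = 2.45 in → contributes +2.7045 in⁴
  bottom flange (beyond web): d = -2.45 in → contributes +2.7045 in⁴
Total I = 11.2677 in⁴.

I_xx ≈ 11.27 in⁴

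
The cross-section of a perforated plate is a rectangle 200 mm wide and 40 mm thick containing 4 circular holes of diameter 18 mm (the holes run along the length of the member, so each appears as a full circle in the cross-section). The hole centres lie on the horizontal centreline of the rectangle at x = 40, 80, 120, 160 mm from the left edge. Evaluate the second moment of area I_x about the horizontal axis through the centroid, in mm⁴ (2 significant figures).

Break the section into simple shapes (no overlaps), measuring from the bottom-left corner of the bounding box.
Plate: 200 × 40, A = 8 000 mm², y = 20 mm, Ī = 1 066 667 mm⁴.
Hole 1 (subtracted): ⌀18, A = 254.5 mm², y = 20 mm, Ī = 5 153 mm⁴.
Hole 2 (subtracted): ⌀18, A = 254.5 mm², y = 20 mm, Ī = 5 153 mm⁴.
Hole 3 (subtracted): ⌀18, A = 254.5 mm², y = 20 mm, Ī = 5 153 mm⁴.
Hole 4 (subtracted): ⌀18, A = 254.5 mm², y = 20 mm, Ī = 5 153 mm⁴.
By symmetry the centroid is at mid-height, ȳ = 20 mm.
All pieces are centred on the horizontal axis through the centroid, so I = ΣĪ (holes subtracted) = 1 046 055 mm⁴.

I_x ≈ 1.0 × 10⁶ mm⁴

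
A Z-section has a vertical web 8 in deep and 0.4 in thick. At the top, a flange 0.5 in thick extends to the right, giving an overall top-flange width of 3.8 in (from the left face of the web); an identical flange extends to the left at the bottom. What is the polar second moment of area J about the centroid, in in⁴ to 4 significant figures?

Break the section into simple shapes (no overlaps), measuring from the bottom-left corner of the bounding box.
Web: 0.4 × 8, A = 3.2 in², y = 4 in, Ī = 17.0667 in⁴.
Top flange (beyond web): 3.4 × 0.5, A = 1.7 in², y = 7.75 in, Ī = 0.0354167 in⁴.
Bottom flange (beyond web): 3.4 × 0.5, A = 1.7 in², y = 0.25 in, Ī = 0.0354167 in⁴.
Centroid: ȳ = ΣA·y / ΣA = 4 in.
Transfer each piece to the centroidal x-axis using Ī + A·d² with d = y − 4:
  web: d = 0 in → contributes +17.0667 in⁴
  top flange (beyond web): d = 3.75 in → contributes +23.9417 in⁴
  bottom flange (beyond web): d = -3.75 in → contributes +23.9417 in⁴
Total I = 64.95 in⁴.
For the y-axis: x̄ = 3.6 in.
Repeating about the centroidal y-axis gives I_y = 15.592 in⁴.
Polar second moment: J = I_x + I_y = 80.542 in⁴.

J ≈ 80.54 in⁴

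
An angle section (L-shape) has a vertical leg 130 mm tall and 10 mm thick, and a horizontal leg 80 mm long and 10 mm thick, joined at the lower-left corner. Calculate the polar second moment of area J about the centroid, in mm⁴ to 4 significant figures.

J ≈ 4.499 × 10⁶ mm⁴

Decompose the section into non-overlapping parts with the origin at the bottom-left of its bounding rectangle.
Vertical leg: 10 × 130, A = 1 300 mm², y = 65 mm, Ī = 1 830 833 mm⁴.
Horizontal leg (remainder): 70 × 10, A = 700 mm², y = 5 mm, Ī = 5833.33 mm⁴.
Centroid: ȳ = ΣA·y / ΣA = 44 mm.
Transfer each piece to the centroidal x-axis using Ī + A·d² with d = y − 44:
  vertical leg: d = 21 mm → contributes +2 404 133 mm⁴
  horizontal leg (remainder): d = -39 mm → contributes +1 070 533 mm⁴
Total I = 3 474 667 mm⁴.
For the y-axis: x̄ = 19 mm.
Repeating about the centroidal y-axis gives I_y = 1 024 667 mm⁴.
Polar second moment: J = I_x + I_y = 4 499 333 mm⁴.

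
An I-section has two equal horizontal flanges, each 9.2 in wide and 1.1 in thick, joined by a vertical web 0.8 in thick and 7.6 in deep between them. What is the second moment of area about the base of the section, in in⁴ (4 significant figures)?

Break the section into simple shapes (no overlaps), measuring from the bottom-left corner of the bounding box.
Bottom flange: 9.2 × 1.1, A = 10.12 in², y = 0.55 in, Ī = 1.02043 in⁴.
Web: 0.8 × 7.6, A = 6.08 in², y = 4.9 in, Ī = 29.2651 in⁴.
Top flange: 9.2 × 1.1, A = 10.12 in², y = 9.25 in, Ī = 1.02043 in⁴.
Transfer each piece to a horizontal axis along the bottom face using Ī + A·d² with d = y − 0:
  bottom flange: d = 0.55 in → contributes +4.08173 in⁴
  web: d = 4.9 in → contributes +175.246 in⁴
  top flange: d = 9.25 in → contributes +866.913 in⁴
Total I = 1046.24 in⁴.

I_base ≈ 1046 in⁴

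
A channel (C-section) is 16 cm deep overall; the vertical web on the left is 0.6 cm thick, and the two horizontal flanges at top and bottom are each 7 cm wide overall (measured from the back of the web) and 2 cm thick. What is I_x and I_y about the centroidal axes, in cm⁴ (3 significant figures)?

Treat the section as a set of non-overlapping primitives; coordinates are from the bounding-box lower-left.
Web: 0.6 × 16, A = 9.6 cm², y = 8 cm, Ī = 204.8 cm⁴.
Top flange (beyond web): 6.4 × 2, A = 12.8 cm², y = 15 cm, Ī = 4.2667 cm⁴.
Bottom flange (beyond web): 6.4 × 2, A = 12.8 cm², y = 1 cm, Ī = 4.2667 cm⁴.
By symmetry the centroid is at mid-height, ȳ = 8 cm.
Transfer each piece to the centroidal x-axis using Ī + A·d² with d = y − 8:
  web: d = 0 cm → contributes +204.8 cm⁴
  top flange (beyond web): d = 7 cm → contributes +631.47 cm⁴
  bottom flange (beyond web): d = -7 cm → contributes +631.47 cm⁴
Total I = 1467.7 cm⁴.
For the y-axis: x̄ = 2.8455 cm.
Repeating about the centroidal y-axis gives I_y = 173.2 cm⁴.

I_x ≈ 1470 cm⁴, I_y ≈ 173 cm⁴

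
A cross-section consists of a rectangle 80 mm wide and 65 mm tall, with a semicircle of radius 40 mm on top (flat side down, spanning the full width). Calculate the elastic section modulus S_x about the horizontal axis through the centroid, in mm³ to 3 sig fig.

Treat the section as a set of non-overlapping primitives; coordinates are from the bounding-box lower-left.
Rectangular body: 80 × 65, A = 5 200 mm², y = 32.5 mm, Ī = 1 830 833 mm⁴.
Semicircular cap: semicircle r = 40, A = 2513.3 mm², y = 81.977 mm, Ī = 280 978 mm⁴.
Centroid: ȳ = ΣA·y / ΣA = 48.621 mm.
Transfer each piece to the horizontal axis through the centroid using Ī + A·d² with d = y − 48.621:
  rectangular body: d = -16.121 mm → contributes +3 182 296 mm⁴
  semicircular cap: d = 33.355 mm → contributes +3 077 173 mm⁴
Total I = 6 259 468 mm⁴.
Extreme fibre distance c = 56.379 mm; S = I/c = 111 025 mm³.

S_x ≈ 1.11 × 10⁵ mm³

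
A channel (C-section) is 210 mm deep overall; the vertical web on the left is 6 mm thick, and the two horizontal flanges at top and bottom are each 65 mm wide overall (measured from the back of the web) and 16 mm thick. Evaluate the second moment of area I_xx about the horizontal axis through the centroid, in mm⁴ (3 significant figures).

Break the section into simple shapes (no overlaps), measuring from the bottom-left corner of the bounding box.
Web: 6 × 210, A = 1 260 mm², y = 105 mm, Ī = 4 630 500 mm⁴.
Top flange (beyond web): 59 × 16, A = 944 mm², y = 202 mm, Ī = 20 139 mm⁴.
Bottom flange (beyond web): 59 × 16, A = 944 mm², y = 8 mm, Ī = 20 139 mm⁴.
By symmetry the centroid is at mid-height, ȳ = 105 mm.
Transfer each piece to the horizontal axis through the centroid using Ī + A·d² with d = y − 105:
  web: d = 0 mm → contributes +4 630 500 mm⁴
  top flange (beyond web): d = 97 mm → contributes +8 902 235 mm⁴
  bottom flange (beyond web): d = -97 mm → contributes +8 902 235 mm⁴
Total I = 22 434 969 mm⁴.

I_xx ≈ 2.24 × 10⁷ mm⁴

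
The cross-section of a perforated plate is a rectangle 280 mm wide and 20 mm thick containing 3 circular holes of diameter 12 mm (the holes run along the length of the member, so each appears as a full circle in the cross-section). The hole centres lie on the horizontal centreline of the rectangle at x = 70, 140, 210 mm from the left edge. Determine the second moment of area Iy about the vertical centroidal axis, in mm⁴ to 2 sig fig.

Iy ≈ 3.5 × 10⁷ mm⁴

Decompose the section into non-overlapping parts with the origin at the bottom-left of its bounding rectangle.
Plate: 280 × 20, A = 5 600 mm², x = 140 mm, Ī = 36 586 667 mm⁴.
Hole 1 (subtracted): ⌀12, A = 113.1 mm², x = 70 mm, Ī = 1 018 mm⁴.
Hole 2 (subtracted): ⌀12, A = 113.1 mm², x = 140 mm, Ī = 1 018 mm⁴.
Hole 3 (subtracted): ⌀12, A = 113.1 mm², x = 210 mm, Ī = 1 018 mm⁴.
By symmetry the centroid is at mid-width, x̄ = 140 mm.
Transfer each piece to the vertical centroidal axis using Ī + A·d² with d = x − 140:
  plate: d = 0 mm → contributes +36 586 667 mm⁴
  hole 1: d = -70 mm → contributes −555 195 mm⁴
  hole 2: d = 0 mm → contributes −1 018 mm⁴
  hole 3: d = 70 mm → contributes −555 195 mm⁴
Total I = 35 475 259 mm⁴.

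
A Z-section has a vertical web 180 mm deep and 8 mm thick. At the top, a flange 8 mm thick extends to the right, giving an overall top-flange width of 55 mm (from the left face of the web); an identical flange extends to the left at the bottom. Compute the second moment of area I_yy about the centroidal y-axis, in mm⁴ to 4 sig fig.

I_yy ≈ 7.148 × 10⁵ mm⁴

Split into non-overlapping primitives; take the origin at the lower-left of the bounding box.
Web: 8 × 180, A = 1 440 mm², x = 51 mm, Ī = 7 680 mm⁴.
Top flange (beyond web): 47 × 8, A = 376 mm², x = 78.5 mm, Ī = 69215.3 mm⁴.
Bottom flange (beyond web): 47 × 8, A = 376 mm², x = 23.5 mm, Ī = 69215.3 mm⁴.
Centroid: x̄ = ΣA·x / ΣA = 51 mm.
Transfer each piece to the centroidal y-axis using Ī + A·d² with d = x − 51:
  web: d = 0 mm → contributes +7 680 mm⁴
  top flange (beyond web): d = 27.5 mm → contributes +353 565 mm⁴
  bottom flange (beyond web): d = -27.5 mm → contributes +353 565 mm⁴
Total I = 714 811 mm⁴.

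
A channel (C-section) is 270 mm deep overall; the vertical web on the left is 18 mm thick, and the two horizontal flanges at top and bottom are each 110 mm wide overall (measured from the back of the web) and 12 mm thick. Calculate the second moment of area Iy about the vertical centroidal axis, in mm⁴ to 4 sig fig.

Iy ≈ 6.281 × 10⁶ mm⁴

Break the section into simple shapes (no overlaps), measuring from the bottom-left corner of the bounding box.
Web: 18 × 270, A = 4 860 mm², x = 9 mm, Ī = 131 220 mm⁴.
Top flange (beyond web): 92 × 12, A = 1 104 mm², x = 64 mm, Ī = 778 688 mm⁴.
Bottom flange (beyond web): 92 × 12, A = 1 104 mm², x = 64 mm, Ī = 778 688 mm⁴.
Centroid: x̄ = ΣA·x / ΣA = 26.1817 mm.
Transfer each piece to the vertical centroidal axis using Ī + A·d² with d = x − 26.1817:
  web: d = -17.1817 mm → contributes +1 565 939 mm⁴
  top flange (beyond web): d = 37.8183 mm → contributes +2 357 658 mm⁴
  bottom flange (beyond web): d = 37.8183 mm → contributes +2 357 658 mm⁴
Total I = 6 281 255 mm⁴.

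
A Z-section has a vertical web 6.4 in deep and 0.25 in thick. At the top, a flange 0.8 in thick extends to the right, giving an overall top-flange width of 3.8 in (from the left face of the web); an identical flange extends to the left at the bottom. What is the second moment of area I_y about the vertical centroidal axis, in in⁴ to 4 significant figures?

I_y ≈ 26.48 in⁴

Split into non-overlapping primitives; take the origin at the lower-left of the bounding box.
Web: 0.25 × 6.4, A = 1.6 in², x = 3.675 in, Ī = 0.00833333 in⁴.
Top flange (beyond web): 3.55 × 0.8, A = 2.84 in², x = 5.575 in, Ī = 2.98259 in⁴.
Bottom flange (beyond web): 3.55 × 0.8, A = 2.84 in², x = 1.775 in, Ī = 2.98259 in⁴.
Centroid: x̄ = ΣA·x / ΣA = 3.675 in.
Transfer each piece to the vertical centroidal axis using Ī + A·d² with d = x − 3.675:
  web: d = 0 in → contributes +0.00833333 in⁴
  top flange (beyond web): d = 1.9 in → contributes +13.235 in⁴
  bottom flange (beyond web): d = -1.9 in → contributes +13.235 in⁴
Total I = 26.4783 in⁴.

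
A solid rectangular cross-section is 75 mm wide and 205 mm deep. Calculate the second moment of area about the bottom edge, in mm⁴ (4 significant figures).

I_base ≈ 2.154 × 10⁸ mm⁴

The section: 75 × 205, A = 15 375 mm², y = 102.5 mm, Ī = 53 844 531 mm⁴.
Transfer it to a horizontal axis along the bottom face using Ī + A·d² with d = y − 0:
  the section: d = 102.5 mm → contributes +215 378 125 mm⁴
Total I = 215 378 125 mm⁴.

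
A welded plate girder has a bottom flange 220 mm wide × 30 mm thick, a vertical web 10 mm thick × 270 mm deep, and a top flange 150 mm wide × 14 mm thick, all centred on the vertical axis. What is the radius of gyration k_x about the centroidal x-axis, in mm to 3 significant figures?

Treat the section as a set of non-overlapping primitives; coordinates are from the bounding-box lower-left.
Bottom plate: 220 × 30, A = 6 600 mm², y = 15 mm, Ī = 495 000 mm⁴.
Web plate: 10 × 270, A = 2 700 mm², y = 165 mm, Ī = 16 402 500 mm⁴.
Top plate: 150 × 14, A = 2 100 mm², y = 307 mm, Ī = 34 300 mm⁴.
Centroid: ȳ = ΣA·y / ΣA = 104.32 mm.
Transfer each piece to the centroidal x-axis using Ī + A·d² with d = y − 104.32:
  bottom plate: d = -89.316 mm → contributes +53 145 248 mm⁴
  web plate: d = 60.684 mm → contributes +26 345 448 mm⁴
  top plate: d = 202.68 mm → contributes +86 304 167 mm⁴
Total I = 165 794 863 mm⁴.
Radius of gyration: k = √(I/A) = √(165 794 863 / 11 400) = 120.6 mm.

k_x ≈ 121 mm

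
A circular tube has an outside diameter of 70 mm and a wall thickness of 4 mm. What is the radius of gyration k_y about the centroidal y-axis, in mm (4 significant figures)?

k_y ≈ 23.38 mm

Break the section into simple shapes (no overlaps), measuring from the bottom-left corner of the bounding box.
Outer circle: ⌀70, A = 3848.45 mm², x = 35 mm, Ī = 1 178 588 mm⁴.
Bore (subtracted): ⌀62, A = 3019.07 mm², x = 35 mm, Ī = 725 332 mm⁴.
By symmetry the centroid is at mid-width, x̄ = 35 mm.
All pieces are centred on the centroidal y-axis, so I = ΣĪ (holes subtracted) = 453 256 mm⁴.
Radius of gyration: k = √(I/A) = √(453 256 / 829.38) = 23.3773 mm.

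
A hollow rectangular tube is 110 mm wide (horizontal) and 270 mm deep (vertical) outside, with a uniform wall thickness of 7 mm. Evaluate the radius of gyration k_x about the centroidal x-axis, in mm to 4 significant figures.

k_x ≈ 94.96 mm

Treat the section as a set of non-overlapping primitives; coordinates are from the bounding-box lower-left.
Outer rectangle: 110 × 270, A = 29 700 mm², y = 135 mm, Ī = 180 427 500 mm⁴.
Inner void (subtracted): 96 × 256, A = 24 576 mm², y = 135 mm, Ī = 134 217 728 mm⁴.
By symmetry the centroid is at mid-height, ȳ = 135 mm.
All pieces are centred on the centroidal x-axis, so I = ΣĪ (holes subtracted) = 46 209 772 mm⁴.
Radius of gyration: k = √(I/A) = √(46 209 772 / 5 124) = 94.9647 mm.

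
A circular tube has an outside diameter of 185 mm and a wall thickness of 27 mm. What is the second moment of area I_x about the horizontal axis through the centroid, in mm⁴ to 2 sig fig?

I_x ≈ 4.3 × 10⁷ mm⁴

Break the section into simple shapes (no overlaps), measuring from the bottom-left corner of the bounding box.
Outer circle: ⌀185, A = 26 880 mm², y = 92.5 mm, Ī = 57 498 539 mm⁴.
Bore (subtracted): ⌀131, A = 13 478 mm², y = 92.5 mm, Ī = 14 456 231 mm⁴.
By symmetry the centroid is at mid-height, ȳ = 92.5 mm.
All pieces are centred on the horizontal axis through the centroid, so I = ΣĪ (holes subtracted) = 43 042 308 mm⁴.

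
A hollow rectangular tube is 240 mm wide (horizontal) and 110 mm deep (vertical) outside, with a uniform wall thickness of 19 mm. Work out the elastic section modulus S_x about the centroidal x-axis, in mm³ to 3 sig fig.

Treat the section as a set of non-overlapping primitives; coordinates are from the bounding-box lower-left.
Outer rectangle: 240 × 110, A = 26 400 mm², y = 55 mm, Ī = 26 620 000 mm⁴.
Inner void (subtracted): 202 × 72, A = 14 544 mm², y = 55 mm, Ī = 6 283 008 mm⁴.
By symmetry the centroid is at mid-height, ȳ = 55 mm.
All pieces are centred on the centroidal x-axis, so I = ΣĪ (holes subtracted) = 20 336 992 mm⁴.
Extreme fibre distance c = 55 mm; S = I/c = 369 763 mm³.

S_x ≈ 3.70 × 10⁵ mm³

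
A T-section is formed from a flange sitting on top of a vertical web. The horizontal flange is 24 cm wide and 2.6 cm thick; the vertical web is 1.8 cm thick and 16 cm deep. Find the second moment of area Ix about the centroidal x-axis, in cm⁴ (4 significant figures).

Treat the section as a set of non-overlapping primitives; coordinates are from the bounding-box lower-left.
Flange: 24 × 2.6, A = 62.4 cm², y = 17.3 cm, Ī = 35.152 cm⁴.
Web: 1.8 × 16, A = 28.8 cm², y = 8 cm, Ī = 614.4 cm⁴.
Centroid: ȳ = ΣA·y / ΣA = 14.3632 cm.
Transfer each piece to the centroidal x-axis using Ī + A·d² with d = y − 14.3632:
  flange: d = 2.93684 cm → contributes +573.355 cm⁴
  web: d = -6.36316 cm → contributes +1780.51 cm⁴
Total I = 2353.86 cm⁴.

Ix ≈ 2354 cm⁴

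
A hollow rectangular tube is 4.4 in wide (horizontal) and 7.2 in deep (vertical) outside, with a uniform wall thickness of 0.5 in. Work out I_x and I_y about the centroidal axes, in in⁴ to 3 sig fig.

Break the section into simple shapes (no overlaps), measuring from the bottom-left corner of the bounding box.
Outer rectangle: 4.4 × 7.2, A = 31.68 in², y = 3.6 in, Ī = 136.86 in⁴.
Inner void (subtracted): 3.4 × 6.2, A = 21.08 in², y = 3.6 in, Ī = 67.526 in⁴.
By symmetry the centroid is at mid-height, ȳ = 3.6 in.
All pieces are centred on the centroidal x-axis, so I = ΣĪ (holes subtracted) = 69.331 in⁴.
Repeating about the centroidal y-axis gives I_y = 30.803 in⁴.

I_x ≈ 69.3 in⁴, I_y ≈ 30.8 in⁴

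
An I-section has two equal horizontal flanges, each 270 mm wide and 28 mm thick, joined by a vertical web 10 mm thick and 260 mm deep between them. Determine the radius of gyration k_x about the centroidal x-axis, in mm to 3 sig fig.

k_x ≈ 136 mm

Break the section into simple shapes (no overlaps), measuring from the bottom-left corner of the bounding box.
Bottom flange: 270 × 28, A = 7 560 mm², y = 14 mm, Ī = 493 920 mm⁴.
Web: 10 × 260, A = 2 600 mm², y = 158 mm, Ī = 14 646 667 mm⁴.
Top flange: 270 × 28, A = 7 560 mm², y = 302 mm, Ī = 493 920 mm⁴.
By symmetry the centroid is at mid-height, ȳ = 158 mm.
Transfer each piece to the centroidal x-axis using Ī + A·d² with d = y − 158:
  bottom flange: d = -144 mm → contributes +157 258 080 mm⁴
  web: d = 0 mm → contributes +14 646 667 mm⁴
  top flange: d = 144 mm → contributes +157 258 080 mm⁴
Total I = 329 162 827 mm⁴.
Radius of gyration: k = √(I/A) = √(329 162 827 / 17 720) = 136.29 mm.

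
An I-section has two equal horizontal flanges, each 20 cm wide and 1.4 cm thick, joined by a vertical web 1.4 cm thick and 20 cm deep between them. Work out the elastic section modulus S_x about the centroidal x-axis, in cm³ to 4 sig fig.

Decompose the section into non-overlapping parts with the origin at the bottom-left of its bounding rectangle.
Bottom flange: 20 × 1.4, A = 28 cm², y = 0.7 cm, Ī = 4.57333 cm⁴.
Web: 1.4 × 20, A = 28 cm², y = 11.4 cm, Ī = 933.333 cm⁴.
Top flange: 20 × 1.4, A = 28 cm², y = 22.1 cm, Ī = 4.57333 cm⁴.
By symmetry the centroid is at mid-height, ȳ = 11.4 cm.
Transfer each piece to the centroidal x-axis using Ī + A·d² with d = y − 11.4:
  bottom flange: d = -10.7 cm → contributes +3210.29 cm⁴
  web: d = 0 cm → contributes +933.333 cm⁴
  top flange: d = 10.7 cm → contributes +3210.29 cm⁴
Total I = 7353.92 cm⁴.
Extreme fibre distance c = 11.4 cm; S = I/c = 645.081 cm³.

S_x ≈ 645.1 cm³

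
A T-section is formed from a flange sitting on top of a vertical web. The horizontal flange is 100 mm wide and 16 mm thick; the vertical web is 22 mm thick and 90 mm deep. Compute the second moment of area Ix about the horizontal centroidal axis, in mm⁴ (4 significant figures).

Treat the section as a set of non-overlapping primitives; coordinates are from the bounding-box lower-left.
Flange: 100 × 16, A = 1 600 mm², y = 98 mm, Ī = 34133.3 mm⁴.
Web: 22 × 90, A = 1 980 mm², y = 45 mm, Ī = 1 336 500 mm⁴.
Centroid: ȳ = ΣA·y / ΣA = 68.6872 mm.
Transfer each piece to the horizontal centroidal axis using Ī + A·d² with d = y − 68.6872:
  flange: d = 29.3128 mm → contributes +1 408 922 mm⁴
  web: d = -23.6872 mm → contributes +2 447 441 mm⁴
Total I = 3 856 363 mm⁴.

Ix ≈ 3.856 × 10⁶ mm⁴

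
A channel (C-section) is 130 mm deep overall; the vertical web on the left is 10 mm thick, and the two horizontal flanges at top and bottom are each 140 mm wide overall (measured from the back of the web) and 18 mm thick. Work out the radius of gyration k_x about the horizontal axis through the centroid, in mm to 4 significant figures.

k_x ≈ 52.74 mm

Decompose the section into non-overlapping parts with the origin at the bottom-left of its bounding rectangle.
Web: 10 × 130, A = 1 300 mm², y = 65 mm, Ī = 1 830 833 mm⁴.
Top flange (beyond web): 130 × 18, A = 2 340 mm², y = 121 mm, Ī = 63 180 mm⁴.
Bottom flange (beyond web): 130 × 18, A = 2 340 mm², y = 9 mm, Ī = 63 180 mm⁴.
By symmetry the centroid is at mid-height, ȳ = 65 mm.
Transfer each piece to the horizontal axis through the centroid using Ī + A·d² with d = y − 65:
  web: d = 0 mm → contributes +1 830 833 mm⁴
  top flange (beyond web): d = 56 mm → contributes +7 401 420 mm⁴
  bottom flange (beyond web): d = -56 mm → contributes +7 401 420 mm⁴
Total I = 16 633 673 mm⁴.
Radius of gyration: k = √(I/A) = √(16 633 673 / 5 980) = 52.7404 mm.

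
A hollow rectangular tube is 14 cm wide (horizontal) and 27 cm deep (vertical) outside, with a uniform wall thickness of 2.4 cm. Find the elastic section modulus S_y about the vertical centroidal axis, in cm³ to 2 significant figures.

Break the section into simple shapes (no overlaps), measuring from the bottom-left corner of the bounding box.
Outer rectangle: 14 × 27, A = 378 cm², x = 7 cm, Ī = 6 174 cm⁴.
Inner void (subtracted): 9.2 × 22.2, A = 204.2 cm², x = 7 cm, Ī = 1 441 cm⁴.
By symmetry the centroid is at mid-width, x̄ = 7 cm.
All pieces are centred on the vertical centroidal axis, so I = ΣĪ (holes subtracted) = 4 733 cm⁴.
Extreme fibre distance c = 7 cm; S = I/c = 676.2 cm³.

S_y ≈ 680 cm³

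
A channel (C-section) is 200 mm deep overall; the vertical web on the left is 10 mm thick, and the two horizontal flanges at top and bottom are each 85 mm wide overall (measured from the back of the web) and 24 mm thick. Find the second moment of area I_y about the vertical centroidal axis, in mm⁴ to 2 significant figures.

I_y ≈ 4.0 × 10⁶ mm⁴

Break the section into simple shapes (no overlaps), measuring from the bottom-left corner of the bounding box.
Web: 10 × 200, A = 2 000 mm², x = 5 mm, Ī = 16 667 mm⁴.
Top flange (beyond web): 75 × 24, A = 1 800 mm², x = 47.5 mm, Ī = 843 750 mm⁴.
Bottom flange (beyond web): 75 × 24, A = 1 800 mm², x = 47.5 mm, Ī = 843 750 mm⁴.
Centroid: x̄ = ΣA·x / ΣA = 32.32 mm.
Transfer each piece to the vertical centroidal axis using Ī + A·d² with d = x − 32.32:
  web: d = -27.32 mm → contributes +1 509 588 mm⁴
  top flange (beyond web): d = 15.18 mm → contributes +1 258 450 mm⁴
  bottom flange (beyond web): d = 15.18 mm → contributes +1 258 450 mm⁴
Total I = 4 026 488 mm⁴.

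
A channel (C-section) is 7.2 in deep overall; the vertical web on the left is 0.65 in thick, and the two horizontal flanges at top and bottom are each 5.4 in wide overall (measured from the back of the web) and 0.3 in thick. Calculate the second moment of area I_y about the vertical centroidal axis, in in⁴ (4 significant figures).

Split into non-overlapping primitives; take the origin at the lower-left of the bounding box.
Web: 0.65 × 7.2, A = 4.68 in², x = 0.325 in, Ī = 0.164775 in⁴.
Top flange (beyond web): 4.75 × 0.3, A = 1.425 in², x = 3.025 in, Ī = 2.6793 in⁴.
Bottom flange (beyond web): 4.75 × 0.3, A = 1.425 in², x = 3.025 in, Ī = 2.6793 in⁴.
Centroid: x̄ = ΣA·x / ΣA = 1.34691 in.
Transfer each piece to the vertical centroidal axis using Ī + A·d² with d = x − 1.34691:
  web: d = -1.02191 in → contributes +5.05212 in⁴
  top flange (beyond web): d = 1.67809 in → contributes +6.69207 in⁴
  bottom flange (beyond web): d = 1.67809 in → contributes +6.69207 in⁴
Total I = 18.4363 in⁴.

I_y ≈ 18.44 in⁴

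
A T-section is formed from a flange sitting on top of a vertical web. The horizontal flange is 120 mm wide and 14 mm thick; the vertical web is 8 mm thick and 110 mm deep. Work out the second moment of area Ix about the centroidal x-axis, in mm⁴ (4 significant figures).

Ix ≈ 3.135 × 10⁶ mm⁴

Split into non-overlapping primitives; take the origin at the lower-left of the bounding box.
Flange: 120 × 14, A = 1 680 mm², y = 117 mm, Ī = 27 440 mm⁴.
Web: 8 × 110, A = 880 mm², y = 55 mm, Ī = 887 333 mm⁴.
Centroid: ȳ = ΣA·y / ΣA = 95.6875 mm.
Transfer each piece to the centroidal x-axis using Ī + A·d² with d = y − 95.6875:
  flange: d = 21.3125 mm → contributes +790 534 mm⁴
  web: d = -40.6875 mm → contributes +2 344 149 mm⁴
Total I = 3 134 683 mm⁴.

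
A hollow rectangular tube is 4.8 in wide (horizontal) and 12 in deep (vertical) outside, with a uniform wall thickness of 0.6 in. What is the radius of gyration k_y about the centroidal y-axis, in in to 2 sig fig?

k_y ≈ 1.9 in

Split into non-overlapping primitives; take the origin at the lower-left of the bounding box.
Outer rectangle: 4.8 × 12, A = 57.6 in², x = 2.4 in, Ī = 110.6 in⁴.
Inner void (subtracted): 3.6 × 10.8, A = 38.88 in², x = 2.4 in, Ī = 41.99 in⁴.
By symmetry the centroid is at mid-width, x̄ = 2.4 in.
All pieces are centred on the centroidal y-axis, so I = ΣĪ (holes subtracted) = 68.6 in⁴.
Radius of gyration: k = √(I/A) = √(68.6 / 18.72) = 1.914 in.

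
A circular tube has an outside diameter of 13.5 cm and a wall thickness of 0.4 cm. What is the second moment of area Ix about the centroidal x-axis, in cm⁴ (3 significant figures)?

Treat the section as a set of non-overlapping primitives; coordinates are from the bounding-box lower-left.
Outer circle: ⌀13.5, A = 143.14 cm², y = 6.75 cm, Ī = 1630.4 cm⁴.
Bore (subtracted): ⌀12.7, A = 126.68 cm², y = 6.75 cm, Ī = 1 277 cm⁴.
By symmetry the centroid is at mid-height, ȳ = 6.75 cm.
All pieces are centred on the centroidal x-axis, so I = ΣĪ (holes subtracted) = 353.46 cm⁴.

Ix ≈ 353 cm⁴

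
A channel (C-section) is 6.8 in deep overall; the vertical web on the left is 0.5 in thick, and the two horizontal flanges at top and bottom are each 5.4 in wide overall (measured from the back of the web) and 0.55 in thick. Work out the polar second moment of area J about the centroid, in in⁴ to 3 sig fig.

J ≈ 91.9 in⁴

Split into non-overlapping primitives; take the origin at the lower-left of the bounding box.
Web: 0.5 × 6.8, A = 3.4 in², y = 3.4 in, Ī = 13.101 in⁴.
Top flange (beyond web): 4.9 × 0.55, A = 2.695 in², y = 6.525 in, Ī = 0.067936 in⁴.
Bottom flange (beyond web): 4.9 × 0.55, A = 2.695 in², y = 0.275 in, Ī = 0.067936 in⁴.
By symmetry the centroid is at mid-height, ȳ = 3.4 in.
Transfer each piece to the centroidal x-axis using Ī + A·d² with d = y − 3.4:
  web: d = 0 in → contributes +13.101 in⁴
  top flange (beyond web): d = 3.125 in → contributes +26.386 in⁴
  bottom flange (beyond web): d = -3.125 in → contributes +26.386 in⁴
Total I = 65.874 in⁴.
For the y-axis: x̄ = 1.9056 in.
Repeating about the centroidal y-axis gives I_y = 26.054 in⁴.
Polar second moment: J = I_x + I_y = 91.928 in⁴.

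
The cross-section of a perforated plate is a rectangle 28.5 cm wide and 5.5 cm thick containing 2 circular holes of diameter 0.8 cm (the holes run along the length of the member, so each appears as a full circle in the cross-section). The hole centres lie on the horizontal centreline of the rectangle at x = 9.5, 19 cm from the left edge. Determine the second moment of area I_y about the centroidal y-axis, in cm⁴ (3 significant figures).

Treat the section as a set of non-overlapping primitives; coordinates are from the bounding-box lower-left.
Plate: 28.5 × 5.5, A = 156.75 cm², x = 14.25 cm, Ī = 10 610 cm⁴.
Hole 1 (subtracted): ⌀0.8, A = 0.50265 cm², x = 9.5 cm, Ī = 0.020106 cm⁴.
Hole 2 (subtracted): ⌀0.8, A = 0.50265 cm², x = 19 cm, Ī = 0.020106 cm⁴.
By symmetry the centroid is at mid-width, x̄ = 14.25 cm.
Transfer each piece to the centroidal y-axis using Ī + A·d² with d = x − 14.25:
  plate: d = 0 cm → contributes +10 610 cm⁴
  hole 1: d = -4.75 cm → contributes −11.361 cm⁴
  hole 2: d = 4.75 cm → contributes −11.361 cm⁴
Total I = 10 587 cm⁴.

I_y ≈ 1.06 × 10⁴ cm⁴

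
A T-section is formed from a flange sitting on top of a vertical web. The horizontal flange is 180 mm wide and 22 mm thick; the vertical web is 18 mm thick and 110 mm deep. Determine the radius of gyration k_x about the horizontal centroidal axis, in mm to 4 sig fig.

Decompose the section into non-overlapping parts with the origin at the bottom-left of its bounding rectangle.
Flange: 180 × 22, A = 3 960 mm², y = 121 mm, Ī = 159 720 mm⁴.
Web: 18 × 110, A = 1 980 mm², y = 55 mm, Ī = 1 996 500 mm⁴.
Centroid: ȳ = ΣA·y / ΣA = 99 mm.
Transfer each piece to the horizontal centroidal axis using Ī + A·d² with d = y − 99:
  flange: d = 22 mm → contributes +2 076 360 mm⁴
  web: d = -44 mm → contributes +5 829 780 mm⁴
Total I = 7 906 140 mm⁴.
Radius of gyration: k = √(I/A) = √(7 906 140 / 5 940) = 36.4829 mm.

k_x ≈ 36.48 mm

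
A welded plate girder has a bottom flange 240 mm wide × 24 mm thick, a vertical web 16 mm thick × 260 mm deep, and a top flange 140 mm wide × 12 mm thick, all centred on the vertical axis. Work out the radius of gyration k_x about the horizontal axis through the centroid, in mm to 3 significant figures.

Decompose the section into non-overlapping parts with the origin at the bottom-left of its bounding rectangle.
Bottom plate: 240 × 24, A = 5 760 mm², y = 12 mm, Ī = 276 480 mm⁴.
Web plate: 16 × 260, A = 4 160 mm², y = 154 mm, Ī = 23 434 667 mm⁴.
Top plate: 140 × 12, A = 1 680 mm², y = 290 mm, Ī = 20 160 mm⁴.
Centroid: ȳ = ΣA·y / ΣA = 103.19 mm.
Transfer each piece to the horizontal axis through the centroid using Ī + A·d² with d = y − 103.19:
  bottom plate: d = -91.186 mm → contributes +48 170 444 mm⁴
  web plate: d = 50.814 mm → contributes +34 175 960 mm⁴
  top plate: d = 186.81 mm → contributes +58 651 141 mm⁴
Total I = 140 997 544 mm⁴.
Radius of gyration: k = √(I/A) = √(140 997 544 / 11 600) = 110.25 mm.

k_x ≈ 110 mm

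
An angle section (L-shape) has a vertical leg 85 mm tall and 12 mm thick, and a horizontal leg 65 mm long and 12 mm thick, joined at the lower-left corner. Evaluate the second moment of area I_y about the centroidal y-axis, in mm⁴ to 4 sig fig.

I_y ≈ 5.749 × 10⁵ mm⁴

Break the section into simple shapes (no overlaps), measuring from the bottom-left corner of the bounding box.
Vertical leg: 12 × 85, A = 1 020 mm², x = 6 mm, Ī = 12 240 mm⁴.
Horizontal leg (remainder): 53 × 12, A = 636 mm², x = 38.5 mm, Ī = 148 877 mm⁴.
Centroid: x̄ = ΣA·x / ΣA = 18.4819 mm.
Transfer each piece to the centroidal y-axis using Ī + A·d² with d = x − 18.4819:
  vertical leg: d = -12.4819 mm → contributes +171 153 mm⁴
  horizontal leg (remainder): d = 20.0181 mm → contributes +403 738 mm⁴
Total I = 574 891 mm⁴.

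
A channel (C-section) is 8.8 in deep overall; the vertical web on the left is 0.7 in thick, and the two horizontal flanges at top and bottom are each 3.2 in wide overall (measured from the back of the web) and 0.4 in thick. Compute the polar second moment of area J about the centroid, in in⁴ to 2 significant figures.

Treat the section as a set of non-overlapping primitives; coordinates are from the bounding-box lower-left.
Web: 0.7 × 8.8, A = 6.16 in², y = 4.4 in, Ī = 39.75 in⁴.
Top flange (beyond web): 2.5 × 0.4, A = 1 in², y = 8.6 in, Ī = 0.01333 in⁴.
Bottom flange (beyond web): 2.5 × 0.4, A = 1 in², y = 0.2 in, Ī = 0.01333 in⁴.
By symmetry the centroid is at mid-height, ȳ = 4.4 in.
Transfer each piece to the centroidal x-axis using Ī + A·d² with d = y − 4.4:
  web: d = 0 in → contributes +39.75 in⁴
  top flange (beyond web): d = 4.2 in → contributes +17.65 in⁴
  bottom flange (beyond web): d = -4.2 in → contributes +17.65 in⁴
Total I = 75.06 in⁴.
For the y-axis: x̄ = 0.7422 in.
Repeating about the centroidal y-axis gives I_y = 5.158 in⁴.
Polar second moment: J = I_x + I_y = 80.22 in⁴.

J ≈ 80 in⁴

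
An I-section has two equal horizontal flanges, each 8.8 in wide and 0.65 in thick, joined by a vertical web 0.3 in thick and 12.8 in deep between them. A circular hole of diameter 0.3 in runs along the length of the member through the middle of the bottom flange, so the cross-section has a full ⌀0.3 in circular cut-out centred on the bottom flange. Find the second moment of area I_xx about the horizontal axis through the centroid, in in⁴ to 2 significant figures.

I_xx ≈ 570 in⁴

Decompose the section into non-overlapping parts with the origin at the bottom-left of its bounding rectangle.
Bottom flange: 8.8 × 0.65, A = 5.72 in², y = 0.325 in, Ī = 0.2014 in⁴.
Web: 0.3 × 12.8, A = 3.84 in², y = 7.05 in, Ī = 52.43 in⁴.
Top flange: 8.8 × 0.65, A = 5.72 in², y = 13.78 in, Ī = 0.2014 in⁴.
Hole (subtracted): ⌀0.3, A = 0.07069 in², y = 0.325 in, Ī = 0.0003976 in⁴.
Centroid: ȳ = ΣA·y / ΣA = 7.081 in.
Transfer each piece to the horizontal axis through the centroid using Ī + A·d² with d = y − 7.081:
  bottom flange: d = -6.756 in → contributes +261.3 in⁴
  web: d = -0.03125 in → contributes +52.43 in⁴
  top flange: d = 6.694 in → contributes +256.5 in⁴
  hole: d = -6.756 in → contributes −3.227 in⁴
Total I = 567 in⁴.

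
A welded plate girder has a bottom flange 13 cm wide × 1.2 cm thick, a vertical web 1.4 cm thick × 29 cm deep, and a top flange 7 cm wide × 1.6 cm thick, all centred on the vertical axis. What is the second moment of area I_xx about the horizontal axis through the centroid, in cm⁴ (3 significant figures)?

I_xx ≈ 8970 cm⁴

Treat the section as a set of non-overlapping primitives; coordinates are from the bounding-box lower-left.
Bottom plate: 13 × 1.2, A = 15.6 cm², y = 0.6 cm, Ī = 1.872 cm⁴.
Web plate: 1.4 × 29, A = 40.6 cm², y = 15.7 cm, Ī = 2845.4 cm⁴.
Top plate: 7 × 1.6, A = 11.2 cm², y = 31 cm, Ī = 2.3893 cm⁴.
Centroid: ȳ = ΣA·y / ΣA = 14.747 cm.
Transfer each piece to the horizontal axis through the centroid using Ī + A·d² with d = y − 14.747:
  bottom plate: d = -14.147 cm → contributes +3124.2 cm⁴
  web plate: d = 0.95252 cm → contributes +2882.2 cm⁴
  top plate: d = 16.253 cm → contributes +2960.8 cm⁴
Total I = 8967.3 cm⁴.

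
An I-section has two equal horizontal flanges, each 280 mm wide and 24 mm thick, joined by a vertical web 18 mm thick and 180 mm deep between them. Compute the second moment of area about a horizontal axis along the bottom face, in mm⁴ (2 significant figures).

I_base ≈ 3.7 × 10⁸ mm⁴

Break the section into simple shapes (no overlaps), measuring from the bottom-left corner of the bounding box.
Bottom flange: 280 × 24, A = 6 720 mm², y = 12 mm, Ī = 322 560 mm⁴.
Web: 18 × 180, A = 3 240 mm², y = 114 mm, Ī = 8 748 000 mm⁴.
Top flange: 280 × 24, A = 6 720 mm², y = 216 mm, Ī = 322 560 mm⁴.
Transfer each piece to the base of the section using Ī + A·d² with d = y − 0:
  bottom flange: d = 12 mm → contributes +1 290 240 mm⁴
  web: d = 114 mm → contributes +50 855 040 mm⁴
  top flange: d = 216 mm → contributes +313 850 880 mm⁴
Total I = 365 996 160 mm⁴.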